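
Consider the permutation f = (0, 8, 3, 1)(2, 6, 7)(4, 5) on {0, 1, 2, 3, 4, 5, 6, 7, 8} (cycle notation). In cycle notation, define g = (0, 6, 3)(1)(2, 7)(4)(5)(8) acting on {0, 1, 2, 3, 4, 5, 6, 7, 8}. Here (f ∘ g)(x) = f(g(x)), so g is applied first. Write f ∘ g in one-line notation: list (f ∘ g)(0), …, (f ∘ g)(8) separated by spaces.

7 0 2 8 5 4 1 6 3

For each element, apply g then f: 0 → 6 → 7; 1 → 1 → 0; 2 → 7 → 2; 3 → 0 → 8; 4 → 4 → 5; 5 → 5 → 4; 6 → 3 → 1; 7 → 2 → 6; 8 → 8 → 3.
Collecting the images, f ∘ g = [7 0 2 8 5 4 1 6 3].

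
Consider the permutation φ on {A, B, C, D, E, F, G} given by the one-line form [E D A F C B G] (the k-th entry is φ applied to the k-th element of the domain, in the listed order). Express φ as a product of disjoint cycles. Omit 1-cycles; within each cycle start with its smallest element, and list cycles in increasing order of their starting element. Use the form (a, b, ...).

From A: A → E → C → A, closing the cycle (A, E, C).
Continuing from each remaining unvisited element yields (A, E, C)(B, D, F).

(A, E, C)(B, D, F)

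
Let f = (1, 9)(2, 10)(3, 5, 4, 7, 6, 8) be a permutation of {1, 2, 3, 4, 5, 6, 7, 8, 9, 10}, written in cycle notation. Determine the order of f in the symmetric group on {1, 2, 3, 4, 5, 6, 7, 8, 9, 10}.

The disjoint cycles have lengths 6, 2, 2.
The order of f is the least common multiple of its cycle lengths: lcm(6, 2, 2) = 6.

6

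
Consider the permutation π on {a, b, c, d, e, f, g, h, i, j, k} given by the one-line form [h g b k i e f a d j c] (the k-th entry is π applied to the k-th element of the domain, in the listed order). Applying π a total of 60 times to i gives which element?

Tracing i → d → … returns to i after 8 steps, so i lies in an 8-cycle (b, g, f, e, i, d, k, c).
Powers repeat with period 8 on this cycle, and 60 mod 8 = 4, so π^60(i) = π^4(i).
Stepping 4 places around the cycle: i → d → k → c → b.

b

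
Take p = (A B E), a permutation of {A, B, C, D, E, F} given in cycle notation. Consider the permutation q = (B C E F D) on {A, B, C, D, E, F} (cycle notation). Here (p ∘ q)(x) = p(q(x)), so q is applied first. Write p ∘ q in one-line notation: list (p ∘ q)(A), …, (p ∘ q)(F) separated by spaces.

For each element, apply q then p: A → A → B; B → C → C; C → E → A; D → B → E; E → F → F; F → D → D.
So p ∘ q in one-line form is B C A E F D.

B C A E F D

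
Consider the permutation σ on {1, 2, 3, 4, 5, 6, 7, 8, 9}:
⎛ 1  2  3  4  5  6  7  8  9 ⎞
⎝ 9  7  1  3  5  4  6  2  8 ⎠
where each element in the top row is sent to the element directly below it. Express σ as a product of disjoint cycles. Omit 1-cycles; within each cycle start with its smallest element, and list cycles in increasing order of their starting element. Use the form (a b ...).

Iterating σ from 1 gives 1 → 9 → 8 → 2 → 7 → 6 → 4 → 3 → 1; that is the 8-cycle (1 9 8 2 7 6 4 3).
Continuing from each remaining unvisited element yields (1 9 8 2 7 6 4 3).

(1 9 8 2 7 6 4 3)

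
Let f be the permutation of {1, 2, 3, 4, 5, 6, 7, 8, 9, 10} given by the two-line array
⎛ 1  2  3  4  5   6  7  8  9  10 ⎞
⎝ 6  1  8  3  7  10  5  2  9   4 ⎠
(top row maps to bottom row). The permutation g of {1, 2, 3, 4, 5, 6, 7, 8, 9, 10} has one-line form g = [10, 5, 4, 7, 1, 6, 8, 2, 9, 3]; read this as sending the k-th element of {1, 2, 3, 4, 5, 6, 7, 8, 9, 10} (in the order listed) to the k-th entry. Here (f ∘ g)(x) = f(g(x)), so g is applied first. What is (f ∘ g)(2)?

7

First apply g: g(2) = 5, then f(5) = 7. Thus (f ∘ g)(2) = 7.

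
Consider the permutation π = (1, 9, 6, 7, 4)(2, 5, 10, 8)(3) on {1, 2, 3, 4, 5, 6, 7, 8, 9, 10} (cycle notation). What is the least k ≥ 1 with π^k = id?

The cycle type of π is (5, 4, 1).
The order of π is the least common multiple of its cycle lengths: lcm(5, 4) = 20.

20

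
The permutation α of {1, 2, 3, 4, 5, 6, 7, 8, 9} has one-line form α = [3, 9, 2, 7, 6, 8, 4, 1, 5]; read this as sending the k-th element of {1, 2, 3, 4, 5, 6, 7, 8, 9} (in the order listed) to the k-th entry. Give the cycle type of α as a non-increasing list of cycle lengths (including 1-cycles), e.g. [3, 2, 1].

[7, 2]

The disjoint cycles are (1, 3, 2, 9, 5, 6, 8)(4, 7), with lengths 7, 2 in non-increasing order.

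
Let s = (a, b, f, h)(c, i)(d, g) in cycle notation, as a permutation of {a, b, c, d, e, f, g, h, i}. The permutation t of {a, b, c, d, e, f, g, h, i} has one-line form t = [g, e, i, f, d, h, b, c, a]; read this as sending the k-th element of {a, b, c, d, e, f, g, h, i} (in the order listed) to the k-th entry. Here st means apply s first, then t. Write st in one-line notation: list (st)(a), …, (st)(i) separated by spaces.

e h a b d c f g i

(st)(x) = t(s(x)). Computing each image: t(s(a)) = t(b) = e, t(s(b)) = t(f) = h, t(s(c)) = t(i) = a, t(s(d)) = t(g) = b, t(s(e)) = t(e) = d, t(s(f)) = t(h) = c, t(s(g)) = t(d) = f, t(s(h)) = t(a) = g, t(s(i)) = t(c) = i.
Hence st = [e h a b d c f g i].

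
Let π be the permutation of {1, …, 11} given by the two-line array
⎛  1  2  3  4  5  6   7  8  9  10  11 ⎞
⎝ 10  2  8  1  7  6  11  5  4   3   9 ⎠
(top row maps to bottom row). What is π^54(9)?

Tracing 9 → 4 → … returns to 9 after 9 steps, so 9 lies in a 9-cycle (1 10 3 8 5 7 11 9 4).
Powers repeat with period 9 on this cycle, and 54 mod 9 = 0, so π^54(9) = π^0(9).
So π^54(9) = 9.

9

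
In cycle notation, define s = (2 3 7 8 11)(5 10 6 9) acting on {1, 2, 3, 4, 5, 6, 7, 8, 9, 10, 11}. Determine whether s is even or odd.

odd

The cycle lengths are 5, 4, 1, 1.
A cycle is odd iff its length is even; s has 1 even-length cycle, so sgn(s) = (−1)^1 and s is odd.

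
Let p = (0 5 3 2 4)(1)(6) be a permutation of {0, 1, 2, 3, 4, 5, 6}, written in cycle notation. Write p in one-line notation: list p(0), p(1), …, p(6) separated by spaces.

5 1 4 2 0 3 6

Each element maps to the next entry in its cycle (wrapping to the front): 0↦5, 1↦1, 2↦4, 3↦2, 4↦0, 5↦3, 6↦6.
So the one-line form is 5 1 4 2 0 3 6.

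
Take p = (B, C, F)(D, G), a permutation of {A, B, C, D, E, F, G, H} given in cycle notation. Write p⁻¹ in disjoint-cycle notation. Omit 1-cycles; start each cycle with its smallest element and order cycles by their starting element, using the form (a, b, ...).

The inverse reverses each cycle.
Reversing each cycle of p and rotating so the smallest element leads gives (B, F, C)(D, G).

(B, F, C)(D, G)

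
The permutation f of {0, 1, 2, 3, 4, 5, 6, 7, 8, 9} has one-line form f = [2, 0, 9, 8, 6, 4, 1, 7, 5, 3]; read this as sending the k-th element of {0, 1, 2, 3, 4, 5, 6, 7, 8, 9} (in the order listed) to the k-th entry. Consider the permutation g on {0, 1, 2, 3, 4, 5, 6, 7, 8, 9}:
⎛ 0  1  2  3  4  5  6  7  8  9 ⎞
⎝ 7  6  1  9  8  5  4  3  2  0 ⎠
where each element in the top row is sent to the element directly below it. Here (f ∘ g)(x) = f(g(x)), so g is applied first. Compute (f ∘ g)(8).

9

(f ∘ g)(8) = f(g(8)). g(8) = 2, then f(2) = 9. So (f ∘ g)(8) = 9.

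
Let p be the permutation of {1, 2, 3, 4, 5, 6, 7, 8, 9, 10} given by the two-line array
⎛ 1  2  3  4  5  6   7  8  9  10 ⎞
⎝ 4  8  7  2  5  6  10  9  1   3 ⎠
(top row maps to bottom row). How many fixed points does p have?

2

The fixed points (elements with p(x) = x) are {5, 6}, so there are 2.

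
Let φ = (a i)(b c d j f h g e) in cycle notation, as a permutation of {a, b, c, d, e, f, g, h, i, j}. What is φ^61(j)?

j lies in the 8-cycle (b c d j f h g e).
On an 8-cycle, φ^8 is the identity, so φ^61 = φ^5 there (61 ≡ 5 mod 8).
Stepping 5 places around the cycle: j → f → h → g → e → b.

b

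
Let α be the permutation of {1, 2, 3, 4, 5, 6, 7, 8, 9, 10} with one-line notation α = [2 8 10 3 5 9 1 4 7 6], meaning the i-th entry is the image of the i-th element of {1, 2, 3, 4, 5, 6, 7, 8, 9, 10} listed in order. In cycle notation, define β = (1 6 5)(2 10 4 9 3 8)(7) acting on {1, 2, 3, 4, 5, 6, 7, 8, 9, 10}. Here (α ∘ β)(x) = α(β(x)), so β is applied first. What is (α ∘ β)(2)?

6

First apply β: β(2) = 10, then α(10) = 6. Thus (α ∘ β)(2) = 6.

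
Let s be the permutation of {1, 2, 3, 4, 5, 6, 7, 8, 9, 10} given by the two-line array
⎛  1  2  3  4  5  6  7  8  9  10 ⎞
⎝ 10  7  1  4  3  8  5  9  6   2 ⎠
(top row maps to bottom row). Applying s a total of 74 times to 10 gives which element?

7

Tracing 10 → 2 → … returns to 10 after 6 steps, so 10 lies in a 6-cycle (1 10 2 7 5 3).
On a 6-cycle, s^6 is the identity, so s^74 = s^2 there (74 ≡ 2 mod 6).
Advancing 2 steps from 10: 10 → 2 → 7.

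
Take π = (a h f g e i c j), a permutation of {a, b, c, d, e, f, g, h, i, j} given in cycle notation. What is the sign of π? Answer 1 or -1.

The cycle lengths are 8, 1, 1.
A cycle is odd iff its length is even; π has 1 even-length cycle, so sgn(π) = (−1)^1 and π is odd.

-1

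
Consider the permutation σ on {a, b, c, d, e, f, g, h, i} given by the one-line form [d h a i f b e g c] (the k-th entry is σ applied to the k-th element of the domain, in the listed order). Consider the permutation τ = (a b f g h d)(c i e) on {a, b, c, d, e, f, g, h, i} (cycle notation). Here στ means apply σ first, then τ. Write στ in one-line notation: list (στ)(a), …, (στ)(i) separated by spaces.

a d b e g f c h i

(στ)(x) = τ(σ(x)). Computing each image: τ(σ(a)) = τ(d) = a, τ(σ(b)) = τ(h) = d, τ(σ(c)) = τ(a) = b, τ(σ(d)) = τ(i) = e, τ(σ(e)) = τ(f) = g, τ(σ(f)) = τ(b) = f, τ(σ(g)) = τ(e) = c, τ(σ(h)) = τ(g) = h, τ(σ(i)) = τ(c) = i.
Hence στ = [a d b e g f c h i].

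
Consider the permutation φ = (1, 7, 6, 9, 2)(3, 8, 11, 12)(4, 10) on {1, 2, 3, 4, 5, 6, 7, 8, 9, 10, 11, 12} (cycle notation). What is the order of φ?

20

The cycle type of φ is (5, 4, 2, 1).
The order is lcm(5, 4, 2) = 20.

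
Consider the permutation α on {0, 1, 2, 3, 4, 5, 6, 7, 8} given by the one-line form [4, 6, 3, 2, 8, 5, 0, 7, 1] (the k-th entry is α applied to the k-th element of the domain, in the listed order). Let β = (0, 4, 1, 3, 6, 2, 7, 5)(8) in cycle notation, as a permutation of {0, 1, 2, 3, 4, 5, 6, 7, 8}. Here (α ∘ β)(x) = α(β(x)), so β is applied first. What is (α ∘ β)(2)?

First apply β: β(2) = 7, then α(7) = 7. Thus (α ∘ β)(2) = 7.

7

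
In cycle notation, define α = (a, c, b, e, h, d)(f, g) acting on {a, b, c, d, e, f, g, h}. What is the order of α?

6

The disjoint cycles have lengths 6, 2.
The order is lcm(6, 2) = 6.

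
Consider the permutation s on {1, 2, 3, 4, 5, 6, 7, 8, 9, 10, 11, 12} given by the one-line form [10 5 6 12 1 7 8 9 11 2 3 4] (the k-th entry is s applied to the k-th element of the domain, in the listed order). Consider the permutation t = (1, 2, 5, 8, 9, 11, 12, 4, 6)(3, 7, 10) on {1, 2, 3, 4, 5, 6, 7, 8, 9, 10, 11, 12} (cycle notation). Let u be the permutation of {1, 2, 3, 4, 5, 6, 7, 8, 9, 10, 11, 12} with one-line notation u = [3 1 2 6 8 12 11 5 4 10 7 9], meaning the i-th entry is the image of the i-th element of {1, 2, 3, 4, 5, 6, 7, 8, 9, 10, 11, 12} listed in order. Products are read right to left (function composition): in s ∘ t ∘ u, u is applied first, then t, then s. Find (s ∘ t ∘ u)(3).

Apply the permutations in order: u(3) = 2, then t(2) = 5, then s(5) = 1. So (s ∘ t ∘ u)(3) = 1.

1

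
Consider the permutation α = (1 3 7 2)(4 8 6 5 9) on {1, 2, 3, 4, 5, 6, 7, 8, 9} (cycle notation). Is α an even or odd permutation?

The cycle lengths are 5, 4.
A cycle is odd iff its length is even; α has 1 even-length cycle, so sgn(α) = (−1)^1 and α is odd.

odd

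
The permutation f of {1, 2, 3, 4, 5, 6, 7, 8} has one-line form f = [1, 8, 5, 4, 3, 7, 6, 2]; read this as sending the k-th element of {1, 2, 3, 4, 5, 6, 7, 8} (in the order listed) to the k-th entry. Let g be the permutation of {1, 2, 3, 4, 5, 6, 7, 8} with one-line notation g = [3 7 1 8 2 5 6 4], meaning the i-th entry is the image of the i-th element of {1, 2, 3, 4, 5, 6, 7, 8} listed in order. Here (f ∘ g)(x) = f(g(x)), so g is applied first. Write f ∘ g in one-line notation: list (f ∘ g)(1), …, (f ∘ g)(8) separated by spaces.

(f ∘ g)(x) = f(g(x)). Computing each image: f(g(1)) = f(3) = 5, f(g(2)) = f(7) = 6, f(g(3)) = f(1) = 1, f(g(4)) = f(8) = 2, f(g(5)) = f(2) = 8, f(g(6)) = f(5) = 3, f(g(7)) = f(6) = 7, f(g(8)) = f(4) = 4.
Hence f ∘ g = [5 6 1 2 8 3 7 4].

5 6 1 2 8 3 7 4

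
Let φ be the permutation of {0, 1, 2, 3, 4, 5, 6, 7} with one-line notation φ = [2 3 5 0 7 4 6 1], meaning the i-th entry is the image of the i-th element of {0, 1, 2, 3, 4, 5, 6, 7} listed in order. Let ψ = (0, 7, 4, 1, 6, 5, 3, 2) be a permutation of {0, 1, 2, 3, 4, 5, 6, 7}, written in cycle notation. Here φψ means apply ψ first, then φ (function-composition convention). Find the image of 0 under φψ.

First apply ψ: ψ(0) = 7, then φ(7) = 1. Thus (φψ)(0) = 1.

1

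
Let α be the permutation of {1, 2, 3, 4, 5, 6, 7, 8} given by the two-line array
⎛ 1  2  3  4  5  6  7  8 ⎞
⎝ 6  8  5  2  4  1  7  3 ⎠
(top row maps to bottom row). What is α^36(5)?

Tracing 5 → 4 → … returns to 5 after 5 steps, so 5 lies in a 5-cycle (2 8 3 5 4).
On a 5-cycle, α^5 is the identity, so α^36 = α^1 there (36 ≡ 1 mod 5).
Advancing 1 step from 5: 5 → 4.

4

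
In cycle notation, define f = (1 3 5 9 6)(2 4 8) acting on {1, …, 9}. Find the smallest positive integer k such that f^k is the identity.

The cycle type of f is (5, 3, 1).
The order is lcm(5, 3) = 15.

15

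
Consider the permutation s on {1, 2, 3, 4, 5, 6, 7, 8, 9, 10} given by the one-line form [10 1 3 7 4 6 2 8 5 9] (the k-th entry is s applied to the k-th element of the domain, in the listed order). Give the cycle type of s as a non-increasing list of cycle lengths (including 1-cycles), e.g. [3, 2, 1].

[7, 1, 1, 1]

The disjoint cycles are (1, 10, 9, 5, 4, 7, 2)(3)(6)(8), with lengths 7, 1, 1, 1 in non-increasing order.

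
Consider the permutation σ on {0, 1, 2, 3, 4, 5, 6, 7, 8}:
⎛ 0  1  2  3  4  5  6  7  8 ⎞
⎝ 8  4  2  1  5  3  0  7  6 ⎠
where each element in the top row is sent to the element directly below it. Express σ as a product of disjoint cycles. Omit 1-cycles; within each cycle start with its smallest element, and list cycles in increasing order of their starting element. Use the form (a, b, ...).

Iterating σ from 0 gives 0 → 8 → 6 → 0; that is the 3-cycle (0, 8, 6).
Continuing from each remaining unvisited element yields (0, 8, 6)(1, 4, 5, 3).

(0, 8, 6)(1, 4, 5, 3)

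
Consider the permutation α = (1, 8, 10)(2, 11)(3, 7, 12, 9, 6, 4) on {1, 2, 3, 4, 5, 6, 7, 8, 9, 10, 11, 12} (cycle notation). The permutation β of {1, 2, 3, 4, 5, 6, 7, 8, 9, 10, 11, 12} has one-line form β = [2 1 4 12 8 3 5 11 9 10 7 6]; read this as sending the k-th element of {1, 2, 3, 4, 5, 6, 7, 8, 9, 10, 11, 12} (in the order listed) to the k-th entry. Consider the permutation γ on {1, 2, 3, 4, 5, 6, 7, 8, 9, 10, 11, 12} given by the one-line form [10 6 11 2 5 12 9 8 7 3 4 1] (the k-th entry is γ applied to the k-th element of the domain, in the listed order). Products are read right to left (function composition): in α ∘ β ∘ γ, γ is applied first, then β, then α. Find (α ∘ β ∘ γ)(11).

9

Chase 11: γ(11) = 4; β(4) = 12; α(12) = 9. Hence (α ∘ β ∘ γ)(11) = 9.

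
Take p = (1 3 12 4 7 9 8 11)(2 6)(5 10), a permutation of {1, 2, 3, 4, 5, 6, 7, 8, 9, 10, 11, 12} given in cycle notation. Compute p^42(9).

9 lies in the 8-cycle (1 3 12 4 7 9 8 11).
On an 8-cycle, p^8 is the identity, so p^42 = p^2 there (42 ≡ 2 mod 8).
Advancing 2 steps from 9: 9 → 8 → 11.

11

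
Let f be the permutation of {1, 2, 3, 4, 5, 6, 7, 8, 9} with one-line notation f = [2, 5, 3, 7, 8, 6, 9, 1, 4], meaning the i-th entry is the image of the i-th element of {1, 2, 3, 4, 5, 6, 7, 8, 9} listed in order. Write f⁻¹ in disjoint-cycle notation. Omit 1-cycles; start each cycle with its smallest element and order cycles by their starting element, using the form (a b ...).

The cycle decomposition of f is (1 2 5 8)(4 7 9).
The inverse reverses every cycle; in canonical form, f⁻¹ = (1 8 5 2)(4 9 7).

(1 8 5 2)(4 9 7)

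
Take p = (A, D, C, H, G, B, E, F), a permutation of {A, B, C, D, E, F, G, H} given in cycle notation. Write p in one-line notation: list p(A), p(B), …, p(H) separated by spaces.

D E H C F A B G

Reading each image from the cycles: A→D, B→E, C→H, D→C, E→F, F→A, G→B, H→G.
Listing these in domain order gives D E H C F A B G.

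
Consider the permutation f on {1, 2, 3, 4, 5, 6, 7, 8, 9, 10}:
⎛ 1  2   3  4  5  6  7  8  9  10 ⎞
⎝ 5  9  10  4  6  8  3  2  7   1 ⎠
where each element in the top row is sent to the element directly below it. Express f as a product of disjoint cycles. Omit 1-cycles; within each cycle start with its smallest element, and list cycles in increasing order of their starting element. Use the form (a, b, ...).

(1, 5, 6, 8, 2, 9, 7, 3, 10)

Start at 1 and follow images: 1 → 5 → 6 → 8 → 2 → 9 → 7 → 3 → 10 → 1, giving the cycle (1, 5, 6, 8, 2, 9, 7, 3, 10).
Repeating from the next unused element and collecting all non-trivial cycles gives (1, 5, 6, 8, 2, 9, 7, 3, 10).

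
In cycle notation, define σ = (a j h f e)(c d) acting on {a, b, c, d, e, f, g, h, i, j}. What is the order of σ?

10

The disjoint cycles have lengths 5, 2, 1, 1, 1.
The order of σ is the least common multiple of its cycle lengths: lcm(5, 2) = 10.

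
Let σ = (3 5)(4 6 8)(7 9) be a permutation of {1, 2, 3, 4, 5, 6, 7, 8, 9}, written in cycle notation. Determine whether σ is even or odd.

The cycle lengths are 3, 2, 2, 1, 1.
A cycle is odd iff its length is even; σ has 2 even-length cycles, so sgn(σ) = (−1)^2 and σ is even.

even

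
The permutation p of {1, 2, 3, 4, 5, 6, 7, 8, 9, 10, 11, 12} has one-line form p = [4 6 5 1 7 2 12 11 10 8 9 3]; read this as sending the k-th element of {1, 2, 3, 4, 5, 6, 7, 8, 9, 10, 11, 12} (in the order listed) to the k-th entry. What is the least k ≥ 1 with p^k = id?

The disjoint-cycle form of p has cycle lengths 4, 4, 2, 2.
Since disjoint cycles commute, ord(p) = lcm(4, 4, 2, 2) = 4.

4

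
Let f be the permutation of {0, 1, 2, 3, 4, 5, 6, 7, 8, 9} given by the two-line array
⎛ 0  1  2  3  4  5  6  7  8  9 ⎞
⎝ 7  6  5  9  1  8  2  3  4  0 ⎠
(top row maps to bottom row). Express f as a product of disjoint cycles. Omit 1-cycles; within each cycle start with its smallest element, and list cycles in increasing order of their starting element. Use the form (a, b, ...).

(0, 7, 3, 9)(1, 6, 2, 5, 8, 4)

Start at 0 and follow images: 0 → 7 → 3 → 9 → 0, giving the cycle (0, 7, 3, 9).
Repeating from the next unused element and collecting all non-trivial cycles gives (0, 7, 3, 9)(1, 6, 2, 5, 8, 4).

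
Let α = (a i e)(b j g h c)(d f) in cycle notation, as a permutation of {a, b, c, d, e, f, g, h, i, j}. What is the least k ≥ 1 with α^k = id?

30

The cycle type of α is (5, 3, 2).
The order is lcm(5, 3, 2) = 30.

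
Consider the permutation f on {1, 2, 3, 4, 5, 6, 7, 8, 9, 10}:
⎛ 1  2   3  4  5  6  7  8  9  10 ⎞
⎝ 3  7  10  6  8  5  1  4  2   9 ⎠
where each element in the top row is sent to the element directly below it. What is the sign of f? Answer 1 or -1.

In disjoint-cycle form the cycle lengths are 6, 4.
A cycle of length ℓ contributes ℓ−1 transpositions, so f is a product of 5 + 3 = 8 transpositions — even.

1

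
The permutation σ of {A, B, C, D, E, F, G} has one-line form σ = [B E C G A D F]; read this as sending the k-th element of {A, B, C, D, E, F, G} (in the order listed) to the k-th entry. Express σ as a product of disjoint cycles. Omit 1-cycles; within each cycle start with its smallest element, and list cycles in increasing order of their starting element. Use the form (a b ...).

(A B E)(D G F)

Iterating σ from A gives A → B → E → A; that is the 3-cycle (A B E).
Continuing from each remaining unvisited element yields (A B E)(D G F).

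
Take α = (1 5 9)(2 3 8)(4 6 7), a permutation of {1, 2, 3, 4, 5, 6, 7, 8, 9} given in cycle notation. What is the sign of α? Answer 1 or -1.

The cycle lengths are 3, 3, 3.
A cycle of length ℓ contributes ℓ−1 transpositions, so α is a product of 2 + 2 + 2 = 6 transpositions — even.

1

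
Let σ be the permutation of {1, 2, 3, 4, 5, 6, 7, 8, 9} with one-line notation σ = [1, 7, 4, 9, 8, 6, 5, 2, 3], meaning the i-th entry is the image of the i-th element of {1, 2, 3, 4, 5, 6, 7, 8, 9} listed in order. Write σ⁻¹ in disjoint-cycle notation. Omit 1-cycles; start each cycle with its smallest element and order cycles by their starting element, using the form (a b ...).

First write σ in disjoint cycles: (2 7 5 8)(3 4 9).
Reversing each cycle (and rotating so the smallest element leads) gives σ⁻¹ = (2 8 5 7)(3 9 4).

(2 8 5 7)(3 9 4)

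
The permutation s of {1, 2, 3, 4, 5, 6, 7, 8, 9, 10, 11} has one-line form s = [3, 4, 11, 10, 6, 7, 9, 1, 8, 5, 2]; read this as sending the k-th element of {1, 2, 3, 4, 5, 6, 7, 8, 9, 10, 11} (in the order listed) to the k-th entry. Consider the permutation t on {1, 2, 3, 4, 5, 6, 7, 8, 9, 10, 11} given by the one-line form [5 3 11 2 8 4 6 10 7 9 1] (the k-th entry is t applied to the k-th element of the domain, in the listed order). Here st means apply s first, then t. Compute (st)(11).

(st)(11) = t(s(11)). s(11) = 2, then t(2) = 3. So (st)(11) = 3.

3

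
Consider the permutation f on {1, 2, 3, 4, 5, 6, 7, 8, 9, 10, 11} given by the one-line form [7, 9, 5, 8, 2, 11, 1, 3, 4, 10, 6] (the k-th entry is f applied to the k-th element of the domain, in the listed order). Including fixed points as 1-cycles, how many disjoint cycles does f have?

The cycle decomposition is (1, 7)(2, 9, 4, 8, 3, 5)(6, 11)(10), which has 4 cycles (counting 1-cycles).

4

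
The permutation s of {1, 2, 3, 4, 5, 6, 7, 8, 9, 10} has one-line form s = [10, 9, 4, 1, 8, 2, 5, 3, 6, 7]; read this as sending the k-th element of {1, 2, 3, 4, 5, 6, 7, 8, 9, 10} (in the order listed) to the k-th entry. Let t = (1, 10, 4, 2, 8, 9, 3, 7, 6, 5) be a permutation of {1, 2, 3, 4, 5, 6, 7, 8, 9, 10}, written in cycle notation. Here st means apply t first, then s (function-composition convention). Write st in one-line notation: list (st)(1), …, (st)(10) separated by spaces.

Chase each element through t then s: 1 → 10 → 7; 2 → 8 → 3; 3 → 7 → 5; 4 → 2 → 9; 5 → 1 → 10; 6 → 5 → 8; 7 → 6 → 2; 8 → 9 → 6; 9 → 3 → 4; 10 → 4 → 1.
Collecting the images, st = [7 3 5 9 10 8 2 6 4 1].

7 3 5 9 10 8 2 6 4 1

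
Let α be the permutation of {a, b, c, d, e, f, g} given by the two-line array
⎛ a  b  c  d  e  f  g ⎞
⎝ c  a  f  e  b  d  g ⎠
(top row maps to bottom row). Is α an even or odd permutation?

In disjoint-cycle form the cycle lengths are 6, 1.
A cycle is odd iff its length is even; α has 1 even-length cycle, so sgn(α) = (−1)^1 and α is odd.

odd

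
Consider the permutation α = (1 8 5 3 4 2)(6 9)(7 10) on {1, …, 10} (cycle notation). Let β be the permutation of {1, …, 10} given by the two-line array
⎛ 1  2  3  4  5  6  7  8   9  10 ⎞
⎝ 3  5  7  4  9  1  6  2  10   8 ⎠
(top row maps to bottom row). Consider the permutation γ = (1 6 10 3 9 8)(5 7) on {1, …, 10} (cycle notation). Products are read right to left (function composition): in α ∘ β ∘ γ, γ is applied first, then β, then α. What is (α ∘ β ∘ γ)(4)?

2

(α ∘ β ∘ γ)(4) = α(β(γ(4))). γ(4) = 4, then β(4) = 4, then α(4) = 2, so the result is 2.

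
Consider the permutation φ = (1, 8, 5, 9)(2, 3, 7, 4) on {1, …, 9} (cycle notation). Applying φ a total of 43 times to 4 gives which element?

4 lies in the 4-cycle (2, 3, 7, 4).
On a 4-cycle, φ^4 is the identity, so φ^43 = φ^3 there (43 ≡ 3 mod 4).
Advancing 3 steps from 4: 4 → 2 → 3 → 7.

7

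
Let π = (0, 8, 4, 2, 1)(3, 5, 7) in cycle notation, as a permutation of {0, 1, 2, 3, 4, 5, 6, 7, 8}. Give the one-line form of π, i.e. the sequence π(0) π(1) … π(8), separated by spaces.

8 0 1 5 2 7 6 3 4

Reading each image from the cycles: 0↦8, 1↦0, 2↦1, 3↦5, 4↦2, 5↦7, 6↦6, 7↦3, 8↦4.
Listing these in domain order gives 8 0 1 5 2 7 6 3 4.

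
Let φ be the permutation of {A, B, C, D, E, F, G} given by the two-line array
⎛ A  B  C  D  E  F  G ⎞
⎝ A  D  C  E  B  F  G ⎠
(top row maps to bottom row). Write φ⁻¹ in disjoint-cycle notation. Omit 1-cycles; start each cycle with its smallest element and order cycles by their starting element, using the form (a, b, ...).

(B, E, D)

The cycle decomposition of φ is (B, D, E).
The inverse reverses every cycle; in canonical form, φ⁻¹ = (B, E, D).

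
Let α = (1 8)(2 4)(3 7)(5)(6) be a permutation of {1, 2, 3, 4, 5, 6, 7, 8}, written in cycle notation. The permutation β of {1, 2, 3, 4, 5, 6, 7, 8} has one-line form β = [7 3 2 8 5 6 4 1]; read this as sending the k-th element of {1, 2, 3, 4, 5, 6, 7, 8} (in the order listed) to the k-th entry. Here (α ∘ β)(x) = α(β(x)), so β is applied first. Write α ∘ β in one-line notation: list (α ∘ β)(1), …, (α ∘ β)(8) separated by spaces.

3 7 4 1 5 6 2 8

For each element, apply β then α: 1 → 7 → 3; 2 → 3 → 7; 3 → 2 → 4; 4 → 8 → 1; 5 → 5 → 5; 6 → 6 → 6; 7 → 4 → 2; 8 → 1 → 8.
Collecting the images, α ∘ β = [3 7 4 1 5 6 2 8].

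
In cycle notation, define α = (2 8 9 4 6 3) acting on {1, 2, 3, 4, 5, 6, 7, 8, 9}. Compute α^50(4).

3

4 lies in the 6-cycle (2 8 9 4 6 3).
Since the cycle has length 6, α^50 acts on it the same as α^2 (50 mod 6 = 2).
Advancing 2 steps from 4: 4 → 6 → 3.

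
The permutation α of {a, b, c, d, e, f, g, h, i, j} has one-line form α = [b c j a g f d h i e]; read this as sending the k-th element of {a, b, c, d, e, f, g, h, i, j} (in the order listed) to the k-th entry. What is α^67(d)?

j

Tracing d → a → … returns to d after 7 steps, so d lies in a 7-cycle (a, b, c, j, e, g, d).
Powers repeat with period 7 on this cycle, and 67 mod 7 = 4, so α^67(d) = α^4(d).
Advancing 4 steps from d: d → a → b → c → j.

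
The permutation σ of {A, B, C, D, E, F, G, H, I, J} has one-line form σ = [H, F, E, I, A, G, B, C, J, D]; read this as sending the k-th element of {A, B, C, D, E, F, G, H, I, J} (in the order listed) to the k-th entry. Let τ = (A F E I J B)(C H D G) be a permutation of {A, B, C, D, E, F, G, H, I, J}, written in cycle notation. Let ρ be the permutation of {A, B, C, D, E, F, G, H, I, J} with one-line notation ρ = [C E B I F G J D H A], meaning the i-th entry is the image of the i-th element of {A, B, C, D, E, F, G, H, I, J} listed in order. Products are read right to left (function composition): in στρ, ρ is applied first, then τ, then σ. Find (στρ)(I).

Apply the permutations in order: ρ(I) = H, then τ(H) = D, then σ(D) = I. So (στρ)(I) = I.

I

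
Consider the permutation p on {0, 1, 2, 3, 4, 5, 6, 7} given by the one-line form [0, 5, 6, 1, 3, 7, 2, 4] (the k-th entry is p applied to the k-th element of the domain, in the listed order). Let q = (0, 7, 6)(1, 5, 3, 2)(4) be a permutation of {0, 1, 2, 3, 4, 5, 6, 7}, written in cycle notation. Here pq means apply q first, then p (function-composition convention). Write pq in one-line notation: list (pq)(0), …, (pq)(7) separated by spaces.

(pq)(x) = p(q(x)). Computing each image: p(q(0)) = p(7) = 4, p(q(1)) = p(5) = 7, p(q(2)) = p(1) = 5, p(q(3)) = p(2) = 6, p(q(4)) = p(4) = 3, p(q(5)) = p(3) = 1, p(q(6)) = p(0) = 0, p(q(7)) = p(6) = 2.
Hence pq = [4 7 5 6 3 1 0 2].

4 7 5 6 3 1 0 2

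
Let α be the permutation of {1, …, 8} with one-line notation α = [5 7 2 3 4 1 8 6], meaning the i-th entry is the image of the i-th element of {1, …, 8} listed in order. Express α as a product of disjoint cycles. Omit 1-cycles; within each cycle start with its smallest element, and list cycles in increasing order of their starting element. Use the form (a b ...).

Start at 1 and follow images: 1 → 5 → 4 → 3 → 2 → 7 → 8 → 6 → 1, giving the cycle (1 5 4 3 2 7 8 6).
Continuing from each remaining unvisited element yields (1 5 4 3 2 7 8 6).

(1 5 4 3 2 7 8 6)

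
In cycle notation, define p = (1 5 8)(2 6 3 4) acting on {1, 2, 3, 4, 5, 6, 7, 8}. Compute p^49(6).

6 lies in the 4-cycle (2 6 3 4).
On a 4-cycle, p^4 is the identity, so p^49 = p^1 there (49 ≡ 1 mod 4).
Stepping 1 place around the cycle: 6 → 3.

3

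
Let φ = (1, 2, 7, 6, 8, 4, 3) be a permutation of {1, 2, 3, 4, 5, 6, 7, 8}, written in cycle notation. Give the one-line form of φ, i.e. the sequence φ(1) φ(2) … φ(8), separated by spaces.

2 7 1 3 5 8 6 4

Image by image: 1↦2, 2↦7, 3↦1, 4↦3, 5↦5, 6↦8, 7↦6, 8↦4.
So the one-line form is 2 7 1 3 5 8 6 4.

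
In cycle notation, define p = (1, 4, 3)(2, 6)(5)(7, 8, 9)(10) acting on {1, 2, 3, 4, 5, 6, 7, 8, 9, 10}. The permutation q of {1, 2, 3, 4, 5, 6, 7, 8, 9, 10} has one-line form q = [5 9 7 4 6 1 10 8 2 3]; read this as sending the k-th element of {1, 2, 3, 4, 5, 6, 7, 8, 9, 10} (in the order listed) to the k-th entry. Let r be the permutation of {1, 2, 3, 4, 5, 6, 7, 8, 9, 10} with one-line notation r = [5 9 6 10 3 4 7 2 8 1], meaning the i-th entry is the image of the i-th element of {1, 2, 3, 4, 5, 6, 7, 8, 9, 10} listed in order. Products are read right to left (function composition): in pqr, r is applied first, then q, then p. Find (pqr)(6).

(pqr)(6) = p(q(r(6))). r(6) = 4, then q(4) = 4, then p(4) = 3, so the result is 3.

3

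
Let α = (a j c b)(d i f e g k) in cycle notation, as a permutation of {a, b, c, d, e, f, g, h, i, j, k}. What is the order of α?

12

The disjoint cycles have lengths 6, 4, 1.
Since disjoint cycles commute, ord(α) = lcm(6, 4) = 12.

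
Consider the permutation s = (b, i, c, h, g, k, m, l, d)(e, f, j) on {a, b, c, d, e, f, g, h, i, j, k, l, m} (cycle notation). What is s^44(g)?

h

g lies in the 9-cycle (b, i, c, h, g, k, m, l, d).
Powers repeat with period 9 on this cycle, and 44 mod 9 = 8, so s^44(g) = s^8(g).
Advancing 8 steps from g: g → k → m → l → d → b → i → c → h.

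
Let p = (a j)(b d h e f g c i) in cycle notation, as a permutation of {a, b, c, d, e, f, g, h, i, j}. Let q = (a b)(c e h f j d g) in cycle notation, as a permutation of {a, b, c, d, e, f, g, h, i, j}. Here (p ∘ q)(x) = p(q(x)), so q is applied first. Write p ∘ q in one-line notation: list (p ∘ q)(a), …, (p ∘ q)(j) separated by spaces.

d j f c e a i g b h

For each element, apply q then p: a → b → d; b → a → j; c → e → f; d → g → c; e → h → e; f → j → a; g → c → i; h → f → g; i → i → b; j → d → h.
So p ∘ q in one-line form is d j f c e a i g b h.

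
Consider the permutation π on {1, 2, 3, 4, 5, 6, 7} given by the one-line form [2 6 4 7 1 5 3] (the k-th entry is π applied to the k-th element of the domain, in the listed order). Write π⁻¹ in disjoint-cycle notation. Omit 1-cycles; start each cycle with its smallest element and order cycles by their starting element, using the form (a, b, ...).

(1, 5, 6, 2)(3, 7, 4)

The cycle decomposition of π is (1, 2, 6, 5)(3, 4, 7).
The inverse reverses every cycle; in canonical form, π⁻¹ = (1, 5, 6, 2)(3, 7, 4).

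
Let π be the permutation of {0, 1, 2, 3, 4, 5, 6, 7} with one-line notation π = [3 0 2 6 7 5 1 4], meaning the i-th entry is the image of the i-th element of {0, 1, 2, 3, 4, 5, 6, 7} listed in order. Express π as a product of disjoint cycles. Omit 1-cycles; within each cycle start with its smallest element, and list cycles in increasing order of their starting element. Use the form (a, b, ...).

(0, 3, 6, 1)(4, 7)

Start at 0 and follow images: 0 → 3 → 6 → 1 → 0, giving the cycle (0, 3, 6, 1).
Repeating from the next unused element and collecting all non-trivial cycles gives (0, 3, 6, 1)(4, 7).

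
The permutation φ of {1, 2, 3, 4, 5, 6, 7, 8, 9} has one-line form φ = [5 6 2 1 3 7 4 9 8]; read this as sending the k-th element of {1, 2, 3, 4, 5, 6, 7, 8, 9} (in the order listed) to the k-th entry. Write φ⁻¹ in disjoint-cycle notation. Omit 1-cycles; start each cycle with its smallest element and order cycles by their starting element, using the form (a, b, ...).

(1, 4, 7, 6, 2, 3, 5)(8, 9)

The cycle decomposition of φ is (1, 5, 3, 2, 6, 7, 4)(8, 9).
Reversing each cycle (and rotating so the smallest element leads) gives φ⁻¹ = (1, 4, 7, 6, 2, 3, 5)(8, 9).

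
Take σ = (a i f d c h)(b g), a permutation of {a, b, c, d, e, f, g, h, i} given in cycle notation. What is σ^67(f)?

f lies in the 6-cycle (a i f d c h).
Since the cycle has length 6, σ^67 acts on it the same as σ^1 (67 mod 6 = 1).
Stepping 1 place around the cycle: f → d.

d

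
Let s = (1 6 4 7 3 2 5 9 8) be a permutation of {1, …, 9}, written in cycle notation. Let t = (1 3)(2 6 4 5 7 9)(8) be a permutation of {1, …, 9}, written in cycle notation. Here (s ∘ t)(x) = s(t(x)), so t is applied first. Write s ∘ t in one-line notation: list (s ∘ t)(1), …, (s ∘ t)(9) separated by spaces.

For each element, apply t then s: 1 → 3 → 2; 2 → 6 → 4; 3 → 1 → 6; 4 → 5 → 9; 5 → 7 → 3; 6 → 4 → 7; 7 → 9 → 8; 8 → 8 → 1; 9 → 2 → 5.
Collecting the images, s ∘ t = [2 4 6 9 3 7 8 1 5].

2 4 6 9 3 7 8 1 5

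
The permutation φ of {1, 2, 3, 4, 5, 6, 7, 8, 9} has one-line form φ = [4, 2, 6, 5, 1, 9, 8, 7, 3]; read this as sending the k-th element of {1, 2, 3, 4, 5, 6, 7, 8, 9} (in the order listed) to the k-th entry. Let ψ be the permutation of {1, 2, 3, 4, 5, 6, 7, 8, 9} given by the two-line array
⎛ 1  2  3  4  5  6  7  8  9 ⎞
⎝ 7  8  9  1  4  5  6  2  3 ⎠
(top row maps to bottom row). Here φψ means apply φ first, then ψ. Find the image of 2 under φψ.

(φψ)(2) = ψ(φ(2)). φ(2) = 2, then ψ(2) = 8. So (φψ)(2) = 8.

8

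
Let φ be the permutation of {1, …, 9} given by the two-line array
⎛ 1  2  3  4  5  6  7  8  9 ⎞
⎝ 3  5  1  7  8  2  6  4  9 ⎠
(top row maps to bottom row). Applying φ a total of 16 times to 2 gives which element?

7

Tracing 2 → 5 → … returns to 2 after 6 steps, so 2 lies in a 6-cycle (2 5 8 4 7 6).
On a 6-cycle, φ^6 is the identity, so φ^16 = φ^4 there (16 ≡ 4 mod 6).
Advancing 4 steps from 2: 2 → 5 → 8 → 4 → 7.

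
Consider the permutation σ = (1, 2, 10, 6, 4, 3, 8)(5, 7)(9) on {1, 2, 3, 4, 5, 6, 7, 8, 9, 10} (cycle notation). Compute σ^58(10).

4

10 lies in the 7-cycle (1, 2, 10, 6, 4, 3, 8).
On a 7-cycle, σ^7 is the identity, so σ^58 = σ^2 there (58 ≡ 2 mod 7).
Stepping 2 places around the cycle: 10 → 6 → 4.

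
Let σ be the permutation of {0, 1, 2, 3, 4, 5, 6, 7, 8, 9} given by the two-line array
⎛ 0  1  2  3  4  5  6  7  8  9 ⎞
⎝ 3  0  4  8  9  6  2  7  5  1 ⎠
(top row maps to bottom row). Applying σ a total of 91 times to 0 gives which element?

3

Tracing 0 → 3 → … returns to 0 after 9 steps, so 0 lies in a 9-cycle (0, 3, 8, 5, 6, 2, 4, 9, 1).
On a 9-cycle, σ^9 is the identity, so σ^91 = σ^1 there (91 ≡ 1 mod 9).
Advancing 1 step from 0: 0 → 3.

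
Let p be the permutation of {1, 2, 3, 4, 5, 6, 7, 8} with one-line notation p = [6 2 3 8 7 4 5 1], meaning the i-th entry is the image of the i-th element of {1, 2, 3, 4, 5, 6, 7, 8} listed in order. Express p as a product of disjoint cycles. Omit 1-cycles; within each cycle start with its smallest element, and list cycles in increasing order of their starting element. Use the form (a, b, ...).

From 1: 1 → 6 → 4 → 8 → 1, closing the cycle (1, 6, 4, 8).
Repeating from the next unused element and collecting all non-trivial cycles gives (1, 6, 4, 8)(5, 7).

(1, 6, 4, 8)(5, 7)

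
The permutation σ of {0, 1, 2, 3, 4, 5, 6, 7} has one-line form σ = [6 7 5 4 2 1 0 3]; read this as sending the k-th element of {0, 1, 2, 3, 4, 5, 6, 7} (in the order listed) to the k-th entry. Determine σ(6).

0

6 is element number 7 of the domain, and entry number 7 of the one-line form is 0, so σ(6) = 0.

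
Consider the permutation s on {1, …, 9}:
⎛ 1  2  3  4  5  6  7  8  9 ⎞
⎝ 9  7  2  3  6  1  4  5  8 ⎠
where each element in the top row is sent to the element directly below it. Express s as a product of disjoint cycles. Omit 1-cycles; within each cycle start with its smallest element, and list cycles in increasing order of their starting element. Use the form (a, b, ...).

(1, 9, 8, 5, 6)(2, 7, 4, 3)

Iterating s from 1 gives 1 → 9 → 8 → 5 → 6 → 1; that is the 5-cycle (1, 9, 8, 5, 6).
Repeating from the next unused element and collecting all non-trivial cycles gives (1, 9, 8, 5, 6)(2, 7, 4, 3).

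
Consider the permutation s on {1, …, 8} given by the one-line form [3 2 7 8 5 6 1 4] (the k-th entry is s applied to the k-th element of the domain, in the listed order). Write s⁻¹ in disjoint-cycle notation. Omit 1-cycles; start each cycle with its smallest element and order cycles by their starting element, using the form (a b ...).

(1 7 3)(4 8)

The cycle decomposition of s is (1 3 7)(4 8).
Reversing each cycle (and rotating so the smallest element leads) gives s⁻¹ = (1 7 3)(4 8).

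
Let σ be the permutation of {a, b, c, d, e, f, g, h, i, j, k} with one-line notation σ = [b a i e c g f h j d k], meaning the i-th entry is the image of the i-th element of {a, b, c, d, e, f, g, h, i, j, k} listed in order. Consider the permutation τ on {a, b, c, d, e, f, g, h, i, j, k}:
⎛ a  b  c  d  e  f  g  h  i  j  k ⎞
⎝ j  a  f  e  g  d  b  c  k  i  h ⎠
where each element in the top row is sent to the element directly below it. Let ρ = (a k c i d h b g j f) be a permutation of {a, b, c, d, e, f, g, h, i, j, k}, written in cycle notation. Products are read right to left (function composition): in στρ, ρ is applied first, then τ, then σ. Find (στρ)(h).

Apply the permutations in order: ρ(h) = b, then τ(b) = a, then σ(a) = b. So (στρ)(h) = b.

b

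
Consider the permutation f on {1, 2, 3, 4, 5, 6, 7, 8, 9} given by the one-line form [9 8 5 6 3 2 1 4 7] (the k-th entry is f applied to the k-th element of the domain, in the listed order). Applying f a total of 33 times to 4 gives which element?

6

Tracing 4 → 6 → … returns to 4 after 4 steps, so 4 lies in a 4-cycle (2 8 4 6).
Since the cycle has length 4, f^33 acts on it the same as f^1 (33 mod 4 = 1).
Advancing 1 step from 4: 4 → 6.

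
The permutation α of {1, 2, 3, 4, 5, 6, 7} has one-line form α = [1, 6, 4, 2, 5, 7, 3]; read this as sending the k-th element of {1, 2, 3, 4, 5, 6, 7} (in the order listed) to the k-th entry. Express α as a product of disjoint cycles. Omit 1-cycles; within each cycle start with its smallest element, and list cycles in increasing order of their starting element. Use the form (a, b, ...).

(2, 6, 7, 3, 4)

Iterating α from 2 gives 2 → 6 → 7 → 3 → 4 → 2; that is the 5-cycle (2, 6, 7, 3, 4).
Continuing from each remaining unvisited element yields (2, 6, 7, 3, 4).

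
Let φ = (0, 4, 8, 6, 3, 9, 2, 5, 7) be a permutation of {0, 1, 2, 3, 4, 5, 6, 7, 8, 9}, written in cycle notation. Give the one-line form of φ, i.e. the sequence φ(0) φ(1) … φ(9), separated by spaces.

4 1 5 9 8 7 3 0 6 2

Image by image: 0↦4, 1↦1, 2↦5, 3↦9, 4↦8, 5↦7, 6↦3, 7↦0, 8↦6, 9↦2.
Listing these in domain order gives 4 1 5 9 8 7 3 0 6 2.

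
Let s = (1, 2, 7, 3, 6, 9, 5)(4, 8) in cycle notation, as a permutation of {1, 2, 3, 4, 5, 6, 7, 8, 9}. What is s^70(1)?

1

1 lies in the 7-cycle (1, 2, 7, 3, 6, 9, 5).
Since the cycle has length 7, s^70 acts on it the same as s^0 (70 mod 7 = 0).
So s^70(1) = 1.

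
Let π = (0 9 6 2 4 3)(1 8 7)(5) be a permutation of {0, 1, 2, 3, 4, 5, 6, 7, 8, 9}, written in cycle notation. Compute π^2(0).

6

0 lies in the 6-cycle (0 9 6 2 4 3).
Stepping 2 places around the cycle: 0 → 9 → 6.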